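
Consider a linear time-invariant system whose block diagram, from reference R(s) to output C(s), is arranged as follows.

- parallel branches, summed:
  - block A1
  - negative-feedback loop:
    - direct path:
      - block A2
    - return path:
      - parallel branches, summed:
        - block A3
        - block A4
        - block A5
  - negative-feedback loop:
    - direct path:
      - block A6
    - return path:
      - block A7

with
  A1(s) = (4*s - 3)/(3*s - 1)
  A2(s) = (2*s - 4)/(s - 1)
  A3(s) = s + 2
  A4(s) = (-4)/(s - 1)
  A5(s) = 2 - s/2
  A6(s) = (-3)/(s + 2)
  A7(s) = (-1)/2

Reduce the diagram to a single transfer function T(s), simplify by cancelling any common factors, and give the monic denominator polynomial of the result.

Step 1 - parallel reduction of A3, A4, A5: (s^2 + 7*s - 16)/(2*s - 2)
Step 2 - apply the feedback formula to A2, (A3+A4+A5): (2*s^2 - 6*s + 4)/(s^3 + 6*s^2 - 32*s + 33)
Step 3 - reduce the feedback loop with forward A6 and return A7: (-6)/(2*s + 7)
Step 4 - parallel reduction of A1, [A2/(1+A2*(A3+A4+A5))], [A6/(1+A6*A7)]: (8*s^5 + 64*s^4 - 245*s^3 - 58*s^2 + 730*s - 523)/(6*s^5 + 55*s^4 - 85*s^3 - 452*s^2 + 851*s - 231)
No further cancellation is possible in the step-4 result, so that is T(s). Its denominator becomes monic after dividing by the leading coefficient 6.

Final answer: s^5 + 55*s^4/6 - 85*s^3/6 - 226*s^2/3 + 851*s/6 - 77/2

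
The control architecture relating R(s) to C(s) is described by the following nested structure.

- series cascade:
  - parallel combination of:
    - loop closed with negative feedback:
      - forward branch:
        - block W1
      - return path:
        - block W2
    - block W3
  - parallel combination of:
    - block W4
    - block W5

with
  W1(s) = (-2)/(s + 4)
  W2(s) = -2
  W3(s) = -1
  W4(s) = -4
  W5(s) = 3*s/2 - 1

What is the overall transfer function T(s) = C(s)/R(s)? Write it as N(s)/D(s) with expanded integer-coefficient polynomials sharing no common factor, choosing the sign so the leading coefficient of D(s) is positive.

Answer: (-3*s^2 - 20*s + 100)/(2*s + 16)

Working:
Step 1. close the feedback loop around W1, W2; result (-2)/(s + 8)
Step 2. parallel reduction of [W1/(1+W1*W2)], W3; result (-s - 10)/(s + 8)
Step 3. sum the parallel branches W4, W5; result 3*s/2 - 5
Step 4. reduce the series chain ([W1/(1+W1*W2)]+W3), (W4+W5): this yields T(s), and no further normalization is needed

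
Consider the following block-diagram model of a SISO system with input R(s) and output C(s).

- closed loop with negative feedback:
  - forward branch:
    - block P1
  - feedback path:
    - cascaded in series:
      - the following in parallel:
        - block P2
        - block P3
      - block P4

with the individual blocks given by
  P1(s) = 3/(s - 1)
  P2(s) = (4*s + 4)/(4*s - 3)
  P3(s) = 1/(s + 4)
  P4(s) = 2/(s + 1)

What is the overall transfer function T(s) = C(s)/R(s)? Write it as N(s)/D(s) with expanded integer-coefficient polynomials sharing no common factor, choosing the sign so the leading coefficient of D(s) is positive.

1. reduce the parallel group P2, P3; result (4*s^2 + 24*s + 13)/(4*s^2 + 13*s - 12)
2. cascade (P2+P3), P4; result (8*s^2 + 48*s + 26)/(4*s^3 + 17*s^2 + s - 12)
3. reduce the feedback loop with forward P1 and return ((P2+P3)*P4), which is the overall transfer function T(s) = C(s)/R(s) in lowest terms

Answer: (12*s^3 + 51*s^2 + 3*s - 36)/(4*s^4 + 13*s^3 + 8*s^2 + 131*s + 90)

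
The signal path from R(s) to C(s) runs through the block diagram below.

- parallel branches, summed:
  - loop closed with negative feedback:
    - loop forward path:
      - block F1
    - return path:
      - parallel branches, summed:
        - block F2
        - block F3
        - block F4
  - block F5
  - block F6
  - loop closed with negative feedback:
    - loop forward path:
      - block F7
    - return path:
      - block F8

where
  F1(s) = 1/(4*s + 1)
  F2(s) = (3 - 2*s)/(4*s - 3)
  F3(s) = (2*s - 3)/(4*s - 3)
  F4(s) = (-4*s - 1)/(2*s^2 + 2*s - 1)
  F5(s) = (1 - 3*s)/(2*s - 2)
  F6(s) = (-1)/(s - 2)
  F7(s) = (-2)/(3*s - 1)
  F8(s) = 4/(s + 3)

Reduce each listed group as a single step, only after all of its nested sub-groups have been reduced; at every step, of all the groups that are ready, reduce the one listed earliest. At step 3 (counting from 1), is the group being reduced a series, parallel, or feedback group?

[1] sum the parallel branches F2, F3, F4
[2] close the feedback loop around F1, (F2+F3+F4)
[3] reduce the feedback loop with forward F7 and return F8
[4] combine [F1/(1+F1*(F2+F3+F4))], F5, F6, [F7/(1+F7*F8)] in parallel
Step 3: feedback.

Answer: feedback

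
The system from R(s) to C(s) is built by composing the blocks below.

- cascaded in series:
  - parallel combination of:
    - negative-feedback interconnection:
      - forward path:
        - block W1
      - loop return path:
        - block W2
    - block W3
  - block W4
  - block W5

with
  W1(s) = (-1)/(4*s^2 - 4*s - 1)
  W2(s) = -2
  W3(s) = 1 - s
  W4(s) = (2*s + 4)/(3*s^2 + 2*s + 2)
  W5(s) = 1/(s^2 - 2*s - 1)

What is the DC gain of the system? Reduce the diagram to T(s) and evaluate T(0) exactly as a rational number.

[1] reduce the feedback loop with forward W1 and return W2: (-1)/(4*s^2 - 4*s + 1)
[2] parallel reduction of [W1/(1+W1*W2)], W3: (-4*s^3 + 8*s^2 - 5*s)/(4*s^2 - 4*s + 1)
[3] reduce the series chain ([W1/(1+W1*W2)]+W3), W4, W5: (-8*s^4 + 22*s^2 - 20*s)/(12*s^6 - 28*s^5 - s^4 - 8*s^3 + 11*s^2 + 2*s - 2)
DC gain: substitute s = 0 into T(s) from step 3: T(0) = 0/(-2) = 0.

Therefore the answer is 0.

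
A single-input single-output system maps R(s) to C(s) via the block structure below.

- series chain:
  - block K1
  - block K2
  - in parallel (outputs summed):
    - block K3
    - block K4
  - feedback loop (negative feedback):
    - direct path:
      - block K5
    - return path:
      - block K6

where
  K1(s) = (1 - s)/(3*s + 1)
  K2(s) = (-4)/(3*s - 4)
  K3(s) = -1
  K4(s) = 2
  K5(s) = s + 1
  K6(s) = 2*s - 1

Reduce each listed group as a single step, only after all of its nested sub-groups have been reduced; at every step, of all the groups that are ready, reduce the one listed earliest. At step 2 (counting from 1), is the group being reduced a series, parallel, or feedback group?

1. sum the parallel branches K3, K4
2. feedback reduction of K5, K6
3. multiply K1, K2, (K3+K4), [K5/(1+K5*K6)] (series)
At step 2 the group reduced is feedback.

Answer: feedback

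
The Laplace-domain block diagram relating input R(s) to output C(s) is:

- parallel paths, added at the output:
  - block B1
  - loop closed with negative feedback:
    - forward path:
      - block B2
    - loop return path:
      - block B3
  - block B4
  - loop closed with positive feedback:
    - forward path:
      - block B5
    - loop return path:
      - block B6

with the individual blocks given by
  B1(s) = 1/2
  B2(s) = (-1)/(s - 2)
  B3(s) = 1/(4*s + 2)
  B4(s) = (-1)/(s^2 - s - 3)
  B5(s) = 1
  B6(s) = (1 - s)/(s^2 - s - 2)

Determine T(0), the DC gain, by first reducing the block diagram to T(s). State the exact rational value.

First reduce the diagram to T(s).

[1] collapse the loop (B2 forward, B3 return): (-4*s - 2)/(4*s^2 - 6*s - 5)
[2] feedback reduction of B5, B6: (s^2 - s - 2)/(s^2 - 3)
[3] sum the parallel branches B1, [B2/(1+B2*B3)], B4, [B5/(1-B5*B6)]: (12*s^6 - 46*s^5 - 45*s^4 + 225*s^3 + 110*s^2 - 311*s - 171)/(8*s^6 - 20*s^5 - 46*s^4 + 106*s^3 + 96*s^2 - 138*s - 90)
Evaluating the step-3 result (the overall T(s)) at s = 0 gives T(0) = -171/(-90) = 19/10.

Answer: 19/10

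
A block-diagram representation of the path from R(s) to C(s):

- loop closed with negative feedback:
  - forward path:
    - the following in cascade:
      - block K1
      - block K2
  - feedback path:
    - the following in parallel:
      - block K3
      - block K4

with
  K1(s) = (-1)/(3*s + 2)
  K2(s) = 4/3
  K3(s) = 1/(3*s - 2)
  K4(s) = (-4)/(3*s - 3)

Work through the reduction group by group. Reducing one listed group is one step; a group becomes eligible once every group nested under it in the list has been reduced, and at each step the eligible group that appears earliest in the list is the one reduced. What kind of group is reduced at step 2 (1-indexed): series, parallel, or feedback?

1. combine K1, K2 in series
2. sum the parallel branches K3, K4
3. collapse the loop ((K1*K2) forward, (K3+K4) return)
Step 2: parallel.

Hence the answer: parallel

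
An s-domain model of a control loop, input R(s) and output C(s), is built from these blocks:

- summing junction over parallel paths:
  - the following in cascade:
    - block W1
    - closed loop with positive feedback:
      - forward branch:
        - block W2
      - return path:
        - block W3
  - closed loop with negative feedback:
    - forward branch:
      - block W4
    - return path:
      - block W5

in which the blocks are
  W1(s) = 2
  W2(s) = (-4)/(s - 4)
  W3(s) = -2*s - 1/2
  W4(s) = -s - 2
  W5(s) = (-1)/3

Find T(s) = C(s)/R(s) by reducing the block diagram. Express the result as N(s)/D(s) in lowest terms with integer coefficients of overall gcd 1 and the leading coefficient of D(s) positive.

The answer is (-21*s^2 - 52*s + 4)/(7*s^2 + 41*s + 30).

Reasoning:
Step 1. apply the feedback formula to W2, W3: 4/(7*s + 6)
Step 2. cascade W1, [W2/(1-W2*W3)]: 8/(7*s + 6)
Step 3. feedback reduction of W4, W5: (-3*s - 6)/(s + 5)
Step 4. reduce the parallel group (W1*[W2/(1-W2*W3)]), [W4/(1+W4*W5)]; the result is T(s) itself (integer coefficients, no common factor, positive leading denominator coefficient)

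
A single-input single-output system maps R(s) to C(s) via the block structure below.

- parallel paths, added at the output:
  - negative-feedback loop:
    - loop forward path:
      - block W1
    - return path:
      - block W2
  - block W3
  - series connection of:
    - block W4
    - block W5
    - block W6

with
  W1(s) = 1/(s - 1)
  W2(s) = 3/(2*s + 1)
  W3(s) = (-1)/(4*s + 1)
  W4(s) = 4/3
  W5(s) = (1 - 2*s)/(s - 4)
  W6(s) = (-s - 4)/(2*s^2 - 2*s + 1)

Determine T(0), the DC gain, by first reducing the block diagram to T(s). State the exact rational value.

1. close the feedback loop around W1, W2: (2*s + 1)/(2*s^2 - s + 2)
2. multiply W4, W5, W6 (series): (8*s^2 + 28*s - 16)/(6*s^3 - 30*s^2 + 27*s - 12)
3. combine [W1/(1+W1*W2)], W3, (W4*W5*W6) in parallel: (100*s^5 + 70*s^4 - 182*s^3 + 391*s^2 - 167*s - 20)/(48*s^6 - 252*s^5 + 318*s^4 - 348*s^3 + 153*s^2 - 30*s - 24)
The step-3 result is T(s). Setting s = 0: T(0) = -20/(-24) = 5/6.

Final answer: 5/6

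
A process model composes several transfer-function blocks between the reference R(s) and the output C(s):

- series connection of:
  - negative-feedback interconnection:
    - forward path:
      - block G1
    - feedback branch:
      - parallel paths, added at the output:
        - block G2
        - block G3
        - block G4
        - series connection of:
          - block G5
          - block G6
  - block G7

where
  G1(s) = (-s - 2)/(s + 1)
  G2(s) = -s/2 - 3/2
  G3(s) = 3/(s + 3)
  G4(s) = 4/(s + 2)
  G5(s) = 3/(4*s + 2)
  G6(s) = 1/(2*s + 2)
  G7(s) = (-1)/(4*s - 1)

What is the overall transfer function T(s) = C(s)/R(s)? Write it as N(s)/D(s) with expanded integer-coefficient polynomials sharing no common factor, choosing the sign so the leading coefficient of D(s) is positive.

Step 1 - reduce the series chain G5, G6 gives 3/(8*s^2 + 12*s + 4)
Step 2 - parallel reduction of G2, G3, G4, (G5*G6) gives (-4*s^5 - 38*s^4 - 78*s^3 + 17*s^2 + 109*s + 54)/(8*s^4 + 52*s^3 + 112*s^2 + 92*s + 24)
Step 3 - feedback reduction of G1, (G2+G3+G4+(G5*G6)) gives (-8*s^4 - 52*s^3 - 112*s^2 - 92*s - 24)/(4*s^5 + 46*s^4 + 122*s^3 + 59*s^2 - 57*s - 42)
Step 4 - multiply [G1/(1+G1*(G2+G3+G4+(G5*G6)))], G7 (series) - this is the overall T(s), already in the required normalized form

Therefore the answer is (8*s^4 + 52*s^3 + 112*s^2 + 92*s + 24)/(16*s^6 + 180*s^5 + 442*s^4 + 114*s^3 - 287*s^2 - 111*s + 42).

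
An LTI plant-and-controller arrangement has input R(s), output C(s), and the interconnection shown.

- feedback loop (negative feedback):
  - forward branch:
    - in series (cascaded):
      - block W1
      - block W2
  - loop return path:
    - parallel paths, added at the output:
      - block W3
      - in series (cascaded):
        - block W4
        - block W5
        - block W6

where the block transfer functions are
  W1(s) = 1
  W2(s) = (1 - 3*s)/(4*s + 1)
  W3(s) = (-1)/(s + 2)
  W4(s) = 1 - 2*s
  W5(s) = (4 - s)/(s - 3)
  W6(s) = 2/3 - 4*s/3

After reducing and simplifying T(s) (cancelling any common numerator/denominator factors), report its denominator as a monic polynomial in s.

Step 1 - multiply W1, W2 (series) = (1 - 3*s)/(4*s + 1)
Step 2 - combine W4, W5, W6 in series = (-8*s^3 + 40*s^2 - 34*s + 8)/(3*s - 9)
Step 3 - add W3, (W4*W5*W6) (parallel) = (-8*s^4 + 24*s^3 + 46*s^2 - 63*s + 25)/(3*s^2 - 3*s - 18)
Step 4 - apply the feedback formula to (W1*W2), (W3+(W4*W5*W6)) = (-9*s^3 + 12*s^2 + 51*s - 18)/(24*s^5 - 80*s^4 - 102*s^3 + 226*s^2 - 213*s + 7)
That last expression is T(s), already simplified. Scaling its denominator by 1/24 (the reciprocal of the leading coefficient) yields the monic denominator.

Final answer: s^5 - 10*s^4/3 - 17*s^3/4 + 113*s^2/12 - 71*s/8 + 7/24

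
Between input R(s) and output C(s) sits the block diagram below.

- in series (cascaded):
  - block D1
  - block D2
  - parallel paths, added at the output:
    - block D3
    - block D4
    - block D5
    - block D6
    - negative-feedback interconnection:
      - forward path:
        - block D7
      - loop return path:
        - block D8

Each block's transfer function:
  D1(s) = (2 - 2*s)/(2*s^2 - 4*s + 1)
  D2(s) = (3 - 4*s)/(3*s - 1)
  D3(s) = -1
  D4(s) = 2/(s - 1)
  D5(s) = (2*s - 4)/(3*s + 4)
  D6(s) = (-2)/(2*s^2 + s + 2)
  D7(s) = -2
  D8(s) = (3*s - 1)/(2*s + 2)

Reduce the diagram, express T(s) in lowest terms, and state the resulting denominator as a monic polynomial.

The answer is s^6 - s^5/2 - 13*s^4/9 - 7*s^3/12 - 53*s^2/36 + 23*s/18 - 2/9.

Reasoning:
(1) collapse the loop (D7 forward, D8 return): (s + 1)/(s - 1)
(2) add D3, D4, D5, D6, [D7/(1+D7*D8)] (parallel): (4*s^4 + 14*s^3 + 44*s^2 + 30*s + 48)/(6*s^4 + 5*s^3 - s^2 - 2*s - 8)
(3) multiply D1, D2, (D3+D4+D5+D6+[D7/(1+D7*D8)]) (series): (32*s^5 + 88*s^4 + 268*s^3 - 24*s^2 + 204*s - 288)/(36*s^6 - 18*s^5 - 52*s^4 - 21*s^3 - 53*s^2 + 46*s - 8)
T(s) is the step-3 result (common factors already cancelled). Leading coefficient of the denominator: 36. Divide through by 36 for the monic polynomial.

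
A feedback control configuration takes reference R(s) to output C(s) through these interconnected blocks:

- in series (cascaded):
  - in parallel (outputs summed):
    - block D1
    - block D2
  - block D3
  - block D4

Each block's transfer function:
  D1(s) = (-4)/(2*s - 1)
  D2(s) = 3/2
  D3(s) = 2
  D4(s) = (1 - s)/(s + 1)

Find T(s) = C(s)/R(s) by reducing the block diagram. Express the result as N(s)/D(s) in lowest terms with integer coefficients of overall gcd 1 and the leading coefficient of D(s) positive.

Reducing step by step:

Step 1. parallel reduction of D1, D2 gives (6*s - 11)/(4*s - 2)
Step 2. multiply (D1+D2), D3, D4 (series) - this is the overall T(s), already in the required normalized form

Answer: (-6*s^2 + 17*s - 11)/(2*s^2 + s - 1)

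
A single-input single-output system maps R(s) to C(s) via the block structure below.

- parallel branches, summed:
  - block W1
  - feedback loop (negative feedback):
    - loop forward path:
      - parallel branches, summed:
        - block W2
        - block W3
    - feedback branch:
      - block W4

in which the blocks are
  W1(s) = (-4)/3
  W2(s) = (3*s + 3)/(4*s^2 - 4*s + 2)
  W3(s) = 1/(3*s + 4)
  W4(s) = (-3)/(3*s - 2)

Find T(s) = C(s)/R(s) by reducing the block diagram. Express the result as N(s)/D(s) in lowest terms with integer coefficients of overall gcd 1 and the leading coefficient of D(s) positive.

The answer is (-144*s^4 + 165*s^3 + 383*s^2 + 52*s + 148)/(108*s^4 - 36*s^3 - 231*s^2 - 21*s - 174).

Reasoning:
Step 1. sum the parallel branches W2, W3, giving (13*s^2 + 17*s + 14)/(12*s^3 + 4*s^2 - 10*s + 8)
Step 2. close the feedback loop around (W2+W3), W4, giving (39*s^3 + 25*s^2 + 8*s - 28)/(36*s^4 - 12*s^3 - 77*s^2 - 7*s - 58)
Step 3. sum the parallel branches W1, [(W2+W3)/(1+(W2+W3)*W4)], giving the overall T(s)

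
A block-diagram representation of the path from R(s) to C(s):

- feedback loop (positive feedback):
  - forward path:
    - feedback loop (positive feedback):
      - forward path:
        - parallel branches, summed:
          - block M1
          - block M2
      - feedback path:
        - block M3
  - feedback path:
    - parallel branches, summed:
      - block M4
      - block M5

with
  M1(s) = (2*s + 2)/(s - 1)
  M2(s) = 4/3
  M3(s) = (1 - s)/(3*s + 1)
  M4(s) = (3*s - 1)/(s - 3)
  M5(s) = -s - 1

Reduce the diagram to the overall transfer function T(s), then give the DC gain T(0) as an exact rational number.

Reducing step by step:

Step 1 - reduce the parallel group M1, M2; result (10*s + 2)/(3*s - 3)
Step 2 - feedback reduction of (M1+M2), M3; result (30*s^2 + 16*s + 2)/(19*s^2 - 14*s - 5)
Step 3 - parallel reduction of M4, M5; result (-s^2 + 5*s + 2)/(s - 3)
Step 4 - collapse the loop ([(M1+M2)/(1-(M1+M2)*M3)] forward, (M4+M5) return); result (30*s^3 - 74*s^2 - 46*s - 6)/(30*s^4 - 115*s^3 - 209*s^2 - 5*s + 11)
DC gain: substitute s = 0 into T(s) from step 4: T(0) = -6/11.

Answer: -6/11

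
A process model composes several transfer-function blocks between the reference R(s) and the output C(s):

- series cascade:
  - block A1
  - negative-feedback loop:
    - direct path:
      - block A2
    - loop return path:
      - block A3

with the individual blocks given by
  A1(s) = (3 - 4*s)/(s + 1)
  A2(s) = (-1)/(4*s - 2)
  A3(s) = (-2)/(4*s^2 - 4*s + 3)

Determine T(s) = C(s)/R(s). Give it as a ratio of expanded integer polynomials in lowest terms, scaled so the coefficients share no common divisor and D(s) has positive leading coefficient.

Step 1 - feedback reduction of A2, A3 -> (-4*s^2 + 4*s - 3)/(16*s^3 - 24*s^2 + 20*s - 4)
Step 2 - multiply A1, [A2/(1+A2*A3)] (series), which is the overall transfer function T(s) = C(s)/R(s) in lowest terms

Answer: (16*s^3 - 28*s^2 + 24*s - 9)/(16*s^4 - 8*s^3 - 4*s^2 + 16*s - 4)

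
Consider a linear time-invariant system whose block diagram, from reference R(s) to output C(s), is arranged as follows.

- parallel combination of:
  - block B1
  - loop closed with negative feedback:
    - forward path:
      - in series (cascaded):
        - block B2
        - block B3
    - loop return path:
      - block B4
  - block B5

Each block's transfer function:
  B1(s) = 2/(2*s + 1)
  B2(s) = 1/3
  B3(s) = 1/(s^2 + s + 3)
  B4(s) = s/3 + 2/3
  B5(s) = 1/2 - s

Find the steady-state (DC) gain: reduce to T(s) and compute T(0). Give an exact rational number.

Step 1 - combine B2, B3 in series; result 1/(3*s^2 + 3*s + 9)
Step 2 - collapse the loop ((B2*B3) forward, B4 return); result 3/(9*s^2 + 10*s + 29)
Step 3 - combine B1, [(B2*B3)/(1+(B2*B3)*B4)], B5 in parallel; result (-36*s^4 - 40*s^3 - 71*s^2 + 62*s + 151)/(36*s^3 + 58*s^2 + 136*s + 58)
Evaluating the step-3 result (the overall T(s)) at s = 0 gives T(0) = 151/58.

Answer: 151/58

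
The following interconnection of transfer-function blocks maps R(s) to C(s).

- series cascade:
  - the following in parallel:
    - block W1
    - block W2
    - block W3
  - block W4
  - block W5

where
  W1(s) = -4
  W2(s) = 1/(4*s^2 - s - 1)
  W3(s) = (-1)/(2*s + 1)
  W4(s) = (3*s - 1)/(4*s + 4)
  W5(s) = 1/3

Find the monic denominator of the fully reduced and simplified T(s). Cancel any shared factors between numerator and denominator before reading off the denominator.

First reduce the diagram to T(s).

Step 1 - add W1, W2, W3 (parallel); result (-32*s^3 - 12*s^2 + 15*s + 6)/(8*s^3 + 2*s^2 - 3*s - 1)
Step 2 - reduce the series chain (W1+W2+W3), W4, W5; result (-96*s^4 - 4*s^3 + 57*s^2 + 3*s - 6)/(96*s^4 + 120*s^3 - 12*s^2 - 48*s - 12)
Step 2 gives the fully reduced T(s), with no common factor left to cancel. The denominator's leading coefficient is 96, so divide each of its coefficients by 96 to get the monic form.

Answer: s^4 + 5*s^3/4 - s^2/8 - s/2 - 1/8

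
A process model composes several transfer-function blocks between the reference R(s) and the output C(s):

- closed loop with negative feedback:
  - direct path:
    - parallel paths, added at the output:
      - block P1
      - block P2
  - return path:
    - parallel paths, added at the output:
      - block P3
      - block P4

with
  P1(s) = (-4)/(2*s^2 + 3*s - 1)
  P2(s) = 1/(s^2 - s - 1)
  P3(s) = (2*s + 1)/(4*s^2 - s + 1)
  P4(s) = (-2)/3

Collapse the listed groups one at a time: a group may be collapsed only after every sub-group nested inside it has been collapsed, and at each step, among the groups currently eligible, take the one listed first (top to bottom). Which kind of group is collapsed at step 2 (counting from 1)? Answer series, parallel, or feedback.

1. sum the parallel branches P1, P2
2. combine P3, P4 in parallel
3. close the feedback loop around (P1+P2), (P3+P4)
So the answer for step 2 is parallel.

Answer: parallel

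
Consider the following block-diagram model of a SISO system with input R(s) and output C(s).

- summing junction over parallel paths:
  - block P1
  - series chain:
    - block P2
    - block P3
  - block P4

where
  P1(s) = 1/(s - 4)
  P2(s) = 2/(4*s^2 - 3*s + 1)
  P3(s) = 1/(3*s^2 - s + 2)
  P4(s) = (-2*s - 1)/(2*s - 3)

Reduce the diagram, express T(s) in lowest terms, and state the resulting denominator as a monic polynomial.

Step 1. multiply P2, P3 (series); result 2/(12*s^4 - 13*s^3 + 14*s^2 - 7*s + 2)
Step 2. parallel reduction of P1, (P2*P3), P4; result (-24*s^6 + 134*s^5 - 133*s^4 + 127*s^3 - 49*s^2 - 11*s + 26)/(24*s^6 - 158*s^5 + 315*s^4 - 324*s^3 + 249*s^2 - 106*s + 24)
Step 2 gives the fully reduced T(s), with no common factor left to cancel. The denominator's leading coefficient is 24, so divide each of its coefficients by 24 to get the monic form.

Answer: s^6 - 79*s^5/12 + 105*s^4/8 - 27*s^3/2 + 83*s^2/8 - 53*s/12 + 1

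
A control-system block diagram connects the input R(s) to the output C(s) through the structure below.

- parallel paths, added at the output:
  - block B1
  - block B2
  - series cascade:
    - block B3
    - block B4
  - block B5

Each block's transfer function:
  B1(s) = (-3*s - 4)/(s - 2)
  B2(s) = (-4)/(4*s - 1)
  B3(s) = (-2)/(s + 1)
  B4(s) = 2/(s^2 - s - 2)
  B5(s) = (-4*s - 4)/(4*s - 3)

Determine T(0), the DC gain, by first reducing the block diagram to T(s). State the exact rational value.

[1] multiply B3, B4 (series) = (-4)/(s^3 - 3*s - 2)
[2] combine B1, B2, (B3*B4), B5 in parallel = (-64*s^5 - 140*s^4 + 39*s^3 + 134*s^2 + 103*s - 56)/(16*s^5 - 16*s^4 - 45*s^3 + 16*s^2 + 23*s - 6)
The step-2 result is T(s). Setting s = 0: T(0) = -56/(-6) = 28/3.

Hence the answer: 28/3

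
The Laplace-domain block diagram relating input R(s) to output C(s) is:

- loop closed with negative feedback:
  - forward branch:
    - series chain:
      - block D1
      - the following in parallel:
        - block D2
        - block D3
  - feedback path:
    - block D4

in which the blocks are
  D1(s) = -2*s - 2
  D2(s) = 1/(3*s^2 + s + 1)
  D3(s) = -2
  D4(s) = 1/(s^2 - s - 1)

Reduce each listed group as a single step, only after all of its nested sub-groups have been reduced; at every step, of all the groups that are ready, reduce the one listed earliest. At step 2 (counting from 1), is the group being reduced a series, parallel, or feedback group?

Step 1: sum the parallel branches D2, D3
Step 2: multiply D1, (D2+D3) (series)
Step 3: reduce the feedback loop with forward (D1*(D2+D3)) and return D4
Step 2 collapses a series group.

Therefore the answer is series.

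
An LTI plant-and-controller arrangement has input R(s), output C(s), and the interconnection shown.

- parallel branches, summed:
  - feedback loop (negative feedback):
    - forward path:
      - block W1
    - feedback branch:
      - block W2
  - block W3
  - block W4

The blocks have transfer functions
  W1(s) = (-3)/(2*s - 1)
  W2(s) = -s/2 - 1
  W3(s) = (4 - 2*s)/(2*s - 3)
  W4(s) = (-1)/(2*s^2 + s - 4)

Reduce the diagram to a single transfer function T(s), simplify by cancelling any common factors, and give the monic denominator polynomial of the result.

Answer: s^4 - 3*s^3/7 - 93*s^2/28 + 10*s/7 + 12/7

Working:
[1] close the feedback loop around W1, W2 = (-6)/(7*s + 4)
[2] sum the parallel branches [W1/(1+W1*W2)], W3, W4 = (-28*s^4 + 2*s^3 + 118*s^2 + 15*s - 124)/(28*s^4 - 12*s^3 - 93*s^2 + 40*s + 48)
No further cancellation is possible in the step-2 result, so that is T(s). Its denominator becomes monic after dividing by the leading coefficient 28.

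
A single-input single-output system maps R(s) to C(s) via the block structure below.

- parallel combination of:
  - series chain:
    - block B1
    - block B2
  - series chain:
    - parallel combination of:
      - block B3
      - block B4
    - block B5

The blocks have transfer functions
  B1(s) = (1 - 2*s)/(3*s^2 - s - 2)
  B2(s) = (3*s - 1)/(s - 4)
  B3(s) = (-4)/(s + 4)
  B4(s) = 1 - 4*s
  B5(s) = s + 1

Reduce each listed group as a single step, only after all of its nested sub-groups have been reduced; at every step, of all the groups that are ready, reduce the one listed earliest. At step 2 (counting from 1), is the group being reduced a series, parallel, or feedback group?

(1) combine B1, B2 in series
(2) add B3, B4 (parallel)
(3) cascade (B3+B4), B5
(4) parallel reduction of (B1*B2), ((B3+B4)*B5)
Step 2 collapses a parallel group.

Final answer: parallel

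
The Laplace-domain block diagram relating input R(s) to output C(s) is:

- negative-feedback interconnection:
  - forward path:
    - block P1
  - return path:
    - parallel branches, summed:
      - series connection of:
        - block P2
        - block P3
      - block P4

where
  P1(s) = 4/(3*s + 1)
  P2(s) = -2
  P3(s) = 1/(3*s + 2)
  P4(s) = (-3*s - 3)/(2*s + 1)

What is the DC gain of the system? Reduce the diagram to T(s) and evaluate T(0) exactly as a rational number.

Reducing step by step:

Step 1. cascade P2, P3: (-2)/(3*s + 2)
Step 2. add (P2*P3), P4 (parallel): (-9*s^2 - 19*s - 8)/(6*s^2 + 7*s + 2)
Step 3. apply the feedback formula to P1, ((P2*P3)+P4): (24*s^2 + 28*s + 8)/(18*s^3 - 9*s^2 - 63*s - 30)
Evaluating the step-3 result (the overall T(s)) at s = 0 gives T(0) = 8/(-30) = -4/15.

Answer: -4/15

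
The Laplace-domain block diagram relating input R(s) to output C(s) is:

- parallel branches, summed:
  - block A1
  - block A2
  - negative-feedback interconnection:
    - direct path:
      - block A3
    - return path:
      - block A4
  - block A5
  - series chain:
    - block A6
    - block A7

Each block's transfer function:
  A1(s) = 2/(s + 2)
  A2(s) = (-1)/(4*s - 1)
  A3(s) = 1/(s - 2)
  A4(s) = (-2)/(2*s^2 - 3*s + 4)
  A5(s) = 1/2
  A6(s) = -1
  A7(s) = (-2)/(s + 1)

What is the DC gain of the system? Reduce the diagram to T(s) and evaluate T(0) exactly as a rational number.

First reduce the diagram to T(s).

Step 1. close the feedback loop around A3, A4; result (2*s^2 - 3*s + 4)/(2*s^3 - 7*s^2 + 10*s - 10)
Step 2. multiply A6, A7 (series); result 2/(s + 1)
Step 3. sum the parallel branches A1, A2, [A3/(1+A3*A4)], A5, (A6*A7); result (8*s^6 + 70*s^5 - 149*s^4 + 47*s^3 + 156*s^2 - 518*s + 164)/(16*s^6 - 12*s^5 - 54*s^4 + 62*s^3 - 92*s^2 - 140*s + 40)
DC gain: substitute s = 0 into T(s) from step 3: T(0) = 164/40 = 41/10.

Answer: 41/10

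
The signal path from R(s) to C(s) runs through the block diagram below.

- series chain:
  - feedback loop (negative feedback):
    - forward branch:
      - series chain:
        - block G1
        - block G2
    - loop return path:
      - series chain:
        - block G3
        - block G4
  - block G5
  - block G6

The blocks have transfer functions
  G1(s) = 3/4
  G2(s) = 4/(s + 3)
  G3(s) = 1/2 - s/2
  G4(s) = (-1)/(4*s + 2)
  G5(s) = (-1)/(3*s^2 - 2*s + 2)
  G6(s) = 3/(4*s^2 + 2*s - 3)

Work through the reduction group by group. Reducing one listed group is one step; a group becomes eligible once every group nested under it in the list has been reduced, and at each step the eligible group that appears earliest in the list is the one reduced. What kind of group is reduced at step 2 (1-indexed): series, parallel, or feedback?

[1] multiply G1, G2 (series)
[2] combine G3, G4 in series
[3] reduce the feedback loop with forward (G1*G2) and return (G3*G4)
[4] combine [(G1*G2)/(1+(G1*G2)*(G3*G4))], G5, G6 in series
Step 2: series.

Hence the answer: series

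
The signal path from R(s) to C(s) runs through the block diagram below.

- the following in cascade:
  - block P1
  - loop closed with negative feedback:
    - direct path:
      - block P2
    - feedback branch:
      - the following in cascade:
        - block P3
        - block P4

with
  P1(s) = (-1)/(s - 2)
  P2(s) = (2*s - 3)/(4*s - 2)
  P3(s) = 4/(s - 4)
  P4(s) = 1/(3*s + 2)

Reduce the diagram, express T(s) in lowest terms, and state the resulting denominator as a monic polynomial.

Step 1 - reduce the series chain P3, P4 -> 4/(3*s^2 - 10*s - 8)
Step 2 - close the feedback loop around P2, (P3*P4) -> (6*s^3 - 29*s^2 + 14*s + 24)/(12*s^3 - 46*s^2 - 4*s + 4)
Step 3 - multiply P1, [P2/(1+P2*(P3*P4))] (series) -> (-6*s^3 + 29*s^2 - 14*s - 24)/(12*s^4 - 70*s^3 + 88*s^2 + 12*s - 8)
The result of step 3 is T(s) in lowest terms. Its denominator has leading coefficient 12; dividing the denominator through by 12 makes it monic.

Final answer: s^4 - 35*s^3/6 + 22*s^2/3 + s - 2/3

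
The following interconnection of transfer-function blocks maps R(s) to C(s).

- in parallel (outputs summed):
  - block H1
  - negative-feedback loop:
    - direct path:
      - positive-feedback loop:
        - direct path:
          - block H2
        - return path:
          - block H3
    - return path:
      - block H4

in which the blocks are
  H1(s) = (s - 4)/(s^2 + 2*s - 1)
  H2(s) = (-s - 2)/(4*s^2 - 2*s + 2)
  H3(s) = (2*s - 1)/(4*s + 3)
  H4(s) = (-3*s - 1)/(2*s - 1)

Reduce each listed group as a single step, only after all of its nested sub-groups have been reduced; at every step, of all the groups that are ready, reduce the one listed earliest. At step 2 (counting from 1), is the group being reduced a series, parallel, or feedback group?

The answer is feedback.

Reasoning:
Step 1 - collapse the loop (H2 forward, H3 return)
Step 2 - feedback reduction of [H2/(1-H2*H3)], H4
Step 3 - sum the parallel branches H1, [[H2/(1-H2*H3)]/(1+[H2/(1-H2*H3)]*H4)]
The group at step 2 is a feedback group.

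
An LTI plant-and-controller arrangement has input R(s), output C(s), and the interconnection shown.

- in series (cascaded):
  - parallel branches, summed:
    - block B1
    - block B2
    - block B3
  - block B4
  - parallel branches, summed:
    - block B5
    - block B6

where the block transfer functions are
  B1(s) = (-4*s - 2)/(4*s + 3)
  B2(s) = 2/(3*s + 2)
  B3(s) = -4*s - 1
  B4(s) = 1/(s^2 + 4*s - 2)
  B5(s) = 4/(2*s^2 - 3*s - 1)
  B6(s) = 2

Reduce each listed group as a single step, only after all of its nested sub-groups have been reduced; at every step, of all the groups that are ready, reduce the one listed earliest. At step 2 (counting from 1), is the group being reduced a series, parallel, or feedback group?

Answer: parallel

Working:
[1] parallel reduction of B1, B2, B3
[2] sum the parallel branches B5, B6
[3] series reduction of (B1+B2+B3), B4, (B5+B6)
Step 2: parallel.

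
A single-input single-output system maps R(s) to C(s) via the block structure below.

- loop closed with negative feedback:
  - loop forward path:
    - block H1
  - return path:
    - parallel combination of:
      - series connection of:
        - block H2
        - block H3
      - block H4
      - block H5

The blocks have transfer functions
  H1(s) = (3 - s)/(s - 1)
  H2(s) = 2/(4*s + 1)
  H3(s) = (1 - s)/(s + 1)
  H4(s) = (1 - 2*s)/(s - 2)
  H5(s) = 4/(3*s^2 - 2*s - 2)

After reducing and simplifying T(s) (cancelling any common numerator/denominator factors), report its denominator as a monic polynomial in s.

First reduce the diagram to T(s).

(1) reduce the series chain H2, H3 gives (2 - 2*s)/(4*s^2 + 5*s + 1)
(2) sum the parallel branches (H2*H3), H4, H5 gives (-24*s^5 - 8*s^4 + 75*s^3 - 23*s^2 - 48*s - 2)/(12*s^5 - 17*s^4 - 29*s^3 + 18*s^2 + 22*s + 4)
(3) reduce the feedback loop with forward H1 and return ((H2*H3)+H4+H5) gives (-12*s^6 + 53*s^5 - 22*s^4 - 105*s^3 + 32*s^2 + 62*s + 12)/(36*s^6 - 93*s^5 - 111*s^4 + 295*s^3 - 17*s^2 - 160*s - 10)
Step 3 gives the fully reduced T(s), with no common factor left to cancel. The denominator's leading coefficient is 36, so divide each of its coefficients by 36 to get the monic form.

Answer: s^6 - 31*s^5/12 - 37*s^4/12 + 295*s^3/36 - 17*s^2/36 - 40*s/9 - 5/18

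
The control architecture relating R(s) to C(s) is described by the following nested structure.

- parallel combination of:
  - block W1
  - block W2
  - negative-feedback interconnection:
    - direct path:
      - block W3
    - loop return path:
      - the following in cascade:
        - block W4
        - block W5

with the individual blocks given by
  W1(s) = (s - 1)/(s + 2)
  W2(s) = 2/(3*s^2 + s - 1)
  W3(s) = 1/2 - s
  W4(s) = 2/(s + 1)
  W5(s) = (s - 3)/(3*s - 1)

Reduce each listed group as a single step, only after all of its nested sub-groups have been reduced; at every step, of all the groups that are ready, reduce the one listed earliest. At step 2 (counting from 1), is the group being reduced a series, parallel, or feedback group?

(1) combine W4, W5 in series
(2) reduce the feedback loop with forward W3 and return (W4*W5)
(3) reduce the parallel group W1, W2, [W3/(1+W3*(W4*W5))]
Step 2: feedback.

Answer: feedback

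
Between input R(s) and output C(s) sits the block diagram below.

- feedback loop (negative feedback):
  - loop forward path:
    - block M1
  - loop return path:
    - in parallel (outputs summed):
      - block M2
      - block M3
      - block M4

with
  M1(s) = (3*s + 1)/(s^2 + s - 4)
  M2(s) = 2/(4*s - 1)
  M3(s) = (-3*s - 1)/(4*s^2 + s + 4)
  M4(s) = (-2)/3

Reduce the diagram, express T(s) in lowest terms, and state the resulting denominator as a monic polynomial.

(1) reduce the parallel group M2, M3, M4 gives (-32*s^3 - 12*s^2 - 27*s + 35)/(48*s^3 + 45*s - 12)
(2) collapse the loop (M1 forward, (M2+M3+M4) return) gives (144*s^4 + 48*s^3 + 135*s^2 + 9*s - 12)/(48*s^5 - 48*s^4 - 215*s^3 - 60*s^2 - 114*s + 83)
The result of step 2 is T(s) in lowest terms. Its denominator has leading coefficient 48; dividing the denominator through by 48 makes it monic.

Therefore the answer is s^5 - s^4 - 215*s^3/48 - 5*s^2/4 - 19*s/8 + 83/48.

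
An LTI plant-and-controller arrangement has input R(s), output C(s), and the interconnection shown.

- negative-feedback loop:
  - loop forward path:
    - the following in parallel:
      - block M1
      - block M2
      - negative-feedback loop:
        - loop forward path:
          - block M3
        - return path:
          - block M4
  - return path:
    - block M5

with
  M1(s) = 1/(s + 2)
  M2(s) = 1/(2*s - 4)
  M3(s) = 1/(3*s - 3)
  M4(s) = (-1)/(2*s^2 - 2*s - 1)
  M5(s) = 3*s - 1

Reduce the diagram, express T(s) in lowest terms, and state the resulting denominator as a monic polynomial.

[1] close the feedback loop around M3, M4, giving (2*s^2 - 2*s - 1)/(6*s^3 - 12*s^2 + 3*s + 2)
[2] combine M1, M2, [M3/(1+M3*M4)] in parallel, giving (22*s^4 - 52*s^3 + 15*s^2 + 16*s + 4)/(12*s^5 - 24*s^4 - 42*s^3 + 100*s^2 - 24*s - 16)
[3] reduce the feedback loop with forward (M1+M2+[M3/(1+M3*M4)]) and return M5, giving (22*s^4 - 52*s^3 + 15*s^2 + 16*s + 4)/(78*s^5 - 202*s^4 + 55*s^3 + 133*s^2 - 28*s - 20)
That last expression is T(s), already simplified. Scaling its denominator by 1/78 (the reciprocal of the leading coefficient) yields the monic denominator.

Hence the answer: s^5 - 101*s^4/39 + 55*s^3/78 + 133*s^2/78 - 14*s/39 - 10/39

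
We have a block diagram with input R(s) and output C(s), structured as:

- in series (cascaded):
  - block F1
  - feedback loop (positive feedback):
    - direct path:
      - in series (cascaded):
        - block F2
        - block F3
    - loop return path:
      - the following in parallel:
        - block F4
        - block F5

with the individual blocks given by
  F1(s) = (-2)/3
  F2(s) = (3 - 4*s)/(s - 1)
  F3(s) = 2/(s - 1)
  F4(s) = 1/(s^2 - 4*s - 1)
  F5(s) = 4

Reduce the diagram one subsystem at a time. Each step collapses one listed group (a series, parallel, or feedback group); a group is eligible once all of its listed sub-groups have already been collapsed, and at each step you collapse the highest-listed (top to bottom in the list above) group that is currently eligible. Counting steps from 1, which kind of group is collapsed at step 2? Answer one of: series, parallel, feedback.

1. reduce the series chain F2, F3
2. reduce the parallel group F4, F5
3. feedback reduction of (F2*F3), (F4+F5)
4. multiply F1, [(F2*F3)/(1-(F2*F3)*(F4+F5))] (series)
The group at step 2 is a parallel group.

Therefore the answer is parallel.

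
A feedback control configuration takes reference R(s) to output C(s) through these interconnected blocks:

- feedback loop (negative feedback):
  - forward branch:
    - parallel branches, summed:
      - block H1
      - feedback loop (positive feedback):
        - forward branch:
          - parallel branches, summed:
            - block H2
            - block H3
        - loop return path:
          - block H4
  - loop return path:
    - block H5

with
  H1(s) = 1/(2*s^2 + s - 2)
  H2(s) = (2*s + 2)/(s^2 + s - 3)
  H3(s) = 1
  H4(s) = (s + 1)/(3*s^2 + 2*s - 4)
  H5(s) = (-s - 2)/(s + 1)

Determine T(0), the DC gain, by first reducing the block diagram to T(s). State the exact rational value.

1. combine H2, H3 in parallel -> (s^2 + 3*s - 1)/(s^2 + s - 3)
2. apply the feedback formula to (H2+H3), H4 -> (3*s^4 + 11*s^3 - s^2 - 14*s + 4)/(3*s^4 + 4*s^3 - 15*s^2 - 12*s + 13)
3. parallel reduction of H1, [(H2+H3)/(1-(H2+H3)*H4)] -> (6*s^6 + 25*s^5 + 6*s^4 - 47*s^3 - 19*s^2 + 20*s + 5)/(6*s^6 + 11*s^5 - 32*s^4 - 47*s^3 + 44*s^2 + 37*s - 26)
4. apply the feedback formula to (H1+[(H2+H3)/(1-(H2+H3)*H4)]), H5 -> (-6*s^6 - 25*s^5 - 6*s^4 + 47*s^3 + 19*s^2 - 20*s - 5)/(20*s^5 + 57*s^4 - 13*s^3 - 97*s^2 - 2*s + 36)
Evaluating the step-4 result (the overall T(s)) at s = 0 gives T(0) = -5/36.

Hence the answer: -5/36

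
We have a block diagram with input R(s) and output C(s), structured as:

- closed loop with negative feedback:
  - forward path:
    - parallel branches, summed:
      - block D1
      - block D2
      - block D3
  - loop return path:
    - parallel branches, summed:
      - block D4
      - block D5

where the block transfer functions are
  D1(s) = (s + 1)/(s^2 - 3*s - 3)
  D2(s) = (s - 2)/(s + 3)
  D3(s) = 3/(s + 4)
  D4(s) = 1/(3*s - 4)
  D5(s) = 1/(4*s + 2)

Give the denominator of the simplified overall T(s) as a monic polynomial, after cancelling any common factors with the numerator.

1. combine D1, D2, D3 in parallel: (s^4 + 3*s^3 - 9*s^2 + s + 9)/(s^4 + 4*s^3 - 12*s^2 - 57*s - 36)
2. reduce the parallel group D4, D5: (7*s - 2)/(12*s^2 - 10*s - 8)
3. collapse the loop ((D1+D2+D3) forward, (D4+D5) return): (12*s^6 + 26*s^5 - 146*s^4 + 78*s^3 + 170*s^2 - 98*s - 72)/(12*s^6 + 45*s^5 - 173*s^4 - 665*s^3 + 259*s^2 + 877*s + 270)
That last expression is T(s), already simplified. Scaling its denominator by 1/12 (the reciprocal of the leading coefficient) yields the monic denominator.

Hence the answer: s^6 + 15*s^5/4 - 173*s^4/12 - 665*s^3/12 + 259*s^2/12 + 877*s/12 + 45/2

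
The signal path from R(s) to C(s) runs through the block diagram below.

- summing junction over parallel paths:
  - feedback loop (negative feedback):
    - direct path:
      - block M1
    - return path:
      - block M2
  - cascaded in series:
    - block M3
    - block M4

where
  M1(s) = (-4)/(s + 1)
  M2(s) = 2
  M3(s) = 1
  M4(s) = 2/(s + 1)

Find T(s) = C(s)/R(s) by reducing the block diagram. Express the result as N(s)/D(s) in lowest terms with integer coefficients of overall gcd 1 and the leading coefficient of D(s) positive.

Answer: (-2*s - 18)/(s^2 - 6*s - 7)

Working:
[1] close the feedback loop around M1, M2 -> (-4)/(s - 7)
[2] multiply M3, M4 (series) -> 2/(s + 1)
[3] combine [M1/(1+M1*M2)], (M3*M4) in parallel, which is the overall transfer function T(s) = C(s)/R(s) in lowest terms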